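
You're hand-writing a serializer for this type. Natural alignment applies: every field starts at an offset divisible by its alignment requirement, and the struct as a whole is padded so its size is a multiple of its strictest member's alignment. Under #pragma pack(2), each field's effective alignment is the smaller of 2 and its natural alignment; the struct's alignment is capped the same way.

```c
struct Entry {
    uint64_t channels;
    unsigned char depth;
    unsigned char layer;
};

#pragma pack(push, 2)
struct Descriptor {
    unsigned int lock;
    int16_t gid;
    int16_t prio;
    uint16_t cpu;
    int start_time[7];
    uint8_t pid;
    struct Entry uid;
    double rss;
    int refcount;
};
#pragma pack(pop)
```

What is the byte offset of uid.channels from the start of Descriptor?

40

Entry: @0: channels [8B, align 8] → 8; @8: depth [1B, align 1] → 9; @9: layer [1B, align 1] → 10; +6 tail pad (align 8); size 16, align 8
@0: lock [4B, align 2] → 4
@4: gid [2B, align 2] → 6
@6: prio [2B, align 2] → 8
@8: cpu [2B, align 2] → 10
@10: start_time [28B, align 2] → 38
@38: pid [1B, align 1] → 39
+1 pad (align 2)
@40: uid [16B, align 2] → 56
within Entry: channels at 0
40 + 0 = 40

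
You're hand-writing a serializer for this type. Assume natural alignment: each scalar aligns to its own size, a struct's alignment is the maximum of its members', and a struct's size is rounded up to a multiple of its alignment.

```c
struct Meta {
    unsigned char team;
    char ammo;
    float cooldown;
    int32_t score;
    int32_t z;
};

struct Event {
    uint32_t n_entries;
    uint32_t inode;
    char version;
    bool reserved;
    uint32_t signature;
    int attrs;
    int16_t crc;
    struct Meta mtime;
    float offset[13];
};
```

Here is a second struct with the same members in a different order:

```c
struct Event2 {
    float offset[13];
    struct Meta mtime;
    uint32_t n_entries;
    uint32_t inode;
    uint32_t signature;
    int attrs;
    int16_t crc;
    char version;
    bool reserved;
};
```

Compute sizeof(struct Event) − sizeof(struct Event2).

Meta: @0: team [1B, align 1] → 1; @1: ammo [1B, align 1] → 2; +2 pad (align 4); @4: cooldown [4B, align 4] → 8; @8: score [4B, align 4] → 12; @12: z [4B, align 4] → 16; size 16, align 4
@0: n_entries [4B, align 4] → 4
@4: inode [4B, align 4] → 8
@8: version [1B, align 1] → 9
@9: reserved [1B, align 1] → 10
+2 pad (align 4)
@12: signature [4B, align 4] → 16
@16: attrs [4B, align 4] → 20
@20: crc [2B, align 2] → 22
+2 pad (align 4)
@24: mtime [16B, align 4] → 40
@40: offset [52B, align 4] → 92
size 92, align 4
— Event2 —
@0: offset [52B, align 4] → 52
@52: mtime [16B, align 4] → 68
@68: n_entries [4B, align 4] → 72
@72: inode [4B, align 4] → 76
@76: signature [4B, align 4] → 80
@80: attrs [4B, align 4] → 84
@84: crc [2B, align 2] → 86
@86: version [1B, align 1] → 87
@87: reserved [1B, align 1] → 88
size 88, align 4
92 − 88 = 4

4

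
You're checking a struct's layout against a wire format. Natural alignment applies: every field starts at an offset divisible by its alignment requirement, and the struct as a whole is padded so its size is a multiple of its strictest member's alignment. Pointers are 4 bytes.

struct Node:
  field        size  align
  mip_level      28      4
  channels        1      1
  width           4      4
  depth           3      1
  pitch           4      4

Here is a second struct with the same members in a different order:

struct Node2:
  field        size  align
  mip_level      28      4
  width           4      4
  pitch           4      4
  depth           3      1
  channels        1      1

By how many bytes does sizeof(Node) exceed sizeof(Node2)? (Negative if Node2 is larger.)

0..28  mip_level  (28B, 4-aligned)
28..29  channels  (1B, 1-aligned)
29..32  -- padding (3B)
32..36  width  (4B, 4-aligned)
36..39  depth  (3B, 1-aligned)
39..40  -- padding (1B)
40..44  pitch  (4B, 4-aligned)
sizeof = 44, alignof = 4
— Node2 —
0..28  mip_level  (28B, 4-aligned)
28..32  width  (4B, 4-aligned)
32..36  pitch  (4B, 4-aligned)
36..39  depth  (3B, 1-aligned)
39..40  channels  (1B, 1-aligned)
sizeof = 40, alignof = 4
44 − 40 = 4

4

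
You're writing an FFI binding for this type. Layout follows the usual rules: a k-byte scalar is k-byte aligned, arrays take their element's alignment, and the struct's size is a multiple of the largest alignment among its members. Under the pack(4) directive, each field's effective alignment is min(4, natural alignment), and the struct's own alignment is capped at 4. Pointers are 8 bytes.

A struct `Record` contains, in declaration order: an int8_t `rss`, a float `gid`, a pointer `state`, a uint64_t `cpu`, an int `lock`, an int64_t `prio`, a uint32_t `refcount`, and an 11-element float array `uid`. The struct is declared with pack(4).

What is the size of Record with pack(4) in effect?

84

@0: rss [1B, align 1] → 1
+3 pad (align 4)
@4: gid [4B, align 4] → 8
@8: state [8B, align 4] → 16
@16: cpu [8B, align 4] → 24
@24: lock [4B, align 4] → 28
@28: prio [8B, align 4] → 36
@36: refcount [4B, align 4] → 40
@40: uid [44B, align 4] → 84
size 84, align 4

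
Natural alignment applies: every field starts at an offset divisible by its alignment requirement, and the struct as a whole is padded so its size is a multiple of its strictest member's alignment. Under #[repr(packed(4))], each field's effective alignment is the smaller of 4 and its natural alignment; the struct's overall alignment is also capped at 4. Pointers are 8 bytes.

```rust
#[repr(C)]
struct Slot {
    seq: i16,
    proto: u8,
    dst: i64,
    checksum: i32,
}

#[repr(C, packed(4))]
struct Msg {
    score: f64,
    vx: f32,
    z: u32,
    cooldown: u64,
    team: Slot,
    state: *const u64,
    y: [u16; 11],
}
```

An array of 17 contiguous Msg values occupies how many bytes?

Slot: @0: seq [2B, align 2] → 2; @2: proto [1B, align 1] → 3; +5 pad (align 8); @8: dst [8B, align 8] → 16; @16: checksum [4B, align 4] → 20; +4 tail pad (align 8); size 24, align 8
@0: score [8B, align 4] → 8
@8: vx [4B, align 4] → 12
@12: z [4B, align 4] → 16
@16: cooldown [8B, align 4] → 24
@24: team [24B, align 4] → 48
@48: state [8B, align 4] → 56
@56: y [22B, align 2] → 78
+2 tail pad (align 4)
size 80, align 4
array of 17: 17 × 80 = 1360

1360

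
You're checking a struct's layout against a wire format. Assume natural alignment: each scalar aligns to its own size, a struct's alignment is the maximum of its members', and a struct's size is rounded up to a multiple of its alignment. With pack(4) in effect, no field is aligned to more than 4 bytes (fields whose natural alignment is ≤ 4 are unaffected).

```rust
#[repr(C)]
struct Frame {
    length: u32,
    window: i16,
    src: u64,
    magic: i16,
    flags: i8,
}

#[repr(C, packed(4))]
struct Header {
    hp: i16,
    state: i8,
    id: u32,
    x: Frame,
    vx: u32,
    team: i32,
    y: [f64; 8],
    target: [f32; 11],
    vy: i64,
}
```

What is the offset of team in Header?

36

Frame: 0..4  length  (4B, 4-aligned); 4..6  window  (2B, 2-aligned); 6..8  -- padding (2B); 8..16  src  (8B, 8-aligned); 16..18  magic  (2B, 2-aligned); 18..19  flags  (1B, 1-aligned); 19..24  -- tail padding (5B); sizeof = 24, alignof = 8
0..2  hp  (2B, 2-aligned)
2..3  state  (1B, 1-aligned)
3..4  -- padding (1B)
4..8  id  (4B, 4-aligned)
8..32  x  (24B, 4-aligned)
32..36  vx  (4B, 4-aligned)
36..40  team  (4B, 4-aligned)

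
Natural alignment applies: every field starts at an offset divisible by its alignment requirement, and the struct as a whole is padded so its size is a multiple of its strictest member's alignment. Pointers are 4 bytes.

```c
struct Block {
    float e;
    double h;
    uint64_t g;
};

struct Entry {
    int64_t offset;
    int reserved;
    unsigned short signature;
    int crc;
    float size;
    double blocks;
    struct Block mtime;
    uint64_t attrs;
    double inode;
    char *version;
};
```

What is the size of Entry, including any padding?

80 bytes

Block: e at 0 (size 4, align 4) → ends 4; pad 4 to align 8 for h; h at 8 (size 8, align 8) → ends 16; g at 16 (size 8, align 8) → ends 24; total 24 bytes, alignment 8
offset at 0 (size 8, align 8) → ends 8
reserved at 8 (size 4, align 4) → ends 12
signature at 12 (size 2, align 2) → ends 14
pad 2 to align 4 for crc
crc at 16 (size 4, align 4) → ends 20
size at 20 (size 4, align 4) → ends 24
blocks at 24 (size 8, align 8) → ends 32
mtime at 32 (size 24, align 8) → ends 56
attrs at 56 (size 8, align 8) → ends 64
inode at 64 (size 8, align 8) → ends 72
version at 72 (size 4, align 4) → ends 76
tail pad 4 to reach multiple of 8
total 80 bytes, alignment 8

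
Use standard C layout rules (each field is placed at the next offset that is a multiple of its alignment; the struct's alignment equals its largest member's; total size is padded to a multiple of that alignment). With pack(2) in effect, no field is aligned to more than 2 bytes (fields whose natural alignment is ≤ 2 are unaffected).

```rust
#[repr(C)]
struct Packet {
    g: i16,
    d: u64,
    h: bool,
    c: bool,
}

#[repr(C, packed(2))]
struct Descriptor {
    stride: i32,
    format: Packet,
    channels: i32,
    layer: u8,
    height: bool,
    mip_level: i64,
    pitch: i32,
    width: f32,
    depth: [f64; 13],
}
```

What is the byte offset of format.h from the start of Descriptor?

Packet: g at 0 (size 2, align 2) → ends 2; pad 6 to align 8 for d; d at 8 (size 8, align 8) → ends 16; h at 16 (size 1, align 1) → ends 17; c at 17 (size 1, align 1) → ends 18; tail pad 6 to reach multiple of 8; total 24 bytes, alignment 8
stride at 0 (size 4, align 2) → ends 4
format at 4 (size 24, align 2) → ends 28
within Packet: h at 16
4 + 16 = 20

20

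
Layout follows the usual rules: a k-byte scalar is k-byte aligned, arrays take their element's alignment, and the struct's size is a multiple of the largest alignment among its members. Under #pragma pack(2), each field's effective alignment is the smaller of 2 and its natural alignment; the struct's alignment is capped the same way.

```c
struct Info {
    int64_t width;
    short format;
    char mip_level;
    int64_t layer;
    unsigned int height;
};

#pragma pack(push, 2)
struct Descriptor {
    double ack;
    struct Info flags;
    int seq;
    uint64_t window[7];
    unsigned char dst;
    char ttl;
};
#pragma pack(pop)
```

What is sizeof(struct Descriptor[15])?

1530

Info: 0..8  width  (8B, 8-aligned); 8..10  format  (2B, 2-aligned); 10..11  mip_level  (1B, 1-aligned); 11..16  -- padding (5B); 16..24  layer  (8B, 8-aligned); 24..28  height  (4B, 4-aligned); 28..32  -- tail padding (4B); sizeof = 32, alignof = 8
0..8  ack  (8B, 2-aligned)
8..40  flags  (32B, 2-aligned)
40..44  seq  (4B, 2-aligned)
44..100  window  (56B, 2-aligned)
100..101  dst  (1B, 1-aligned)
101..102  ttl  (1B, 1-aligned)
sizeof = 102, alignof = 2
array of 15: 15 × 102 = 1530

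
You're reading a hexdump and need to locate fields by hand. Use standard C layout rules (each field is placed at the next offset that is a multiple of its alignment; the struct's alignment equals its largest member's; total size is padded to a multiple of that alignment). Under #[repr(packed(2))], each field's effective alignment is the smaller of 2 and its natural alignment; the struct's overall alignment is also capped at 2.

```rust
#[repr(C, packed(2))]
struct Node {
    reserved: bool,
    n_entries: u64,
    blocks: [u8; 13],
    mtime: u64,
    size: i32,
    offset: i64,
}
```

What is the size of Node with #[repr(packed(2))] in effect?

@0: reserved [1B, align 1] → 1
+1 pad (align 2)
@2: n_entries [8B, align 2] → 10
@10: blocks [13B, align 1] → 23
+1 pad (align 2)
@24: mtime [8B, align 2] → 32
@32: size [4B, align 2] → 36
@36: offset [8B, align 2] → 44
size 44, align 2

44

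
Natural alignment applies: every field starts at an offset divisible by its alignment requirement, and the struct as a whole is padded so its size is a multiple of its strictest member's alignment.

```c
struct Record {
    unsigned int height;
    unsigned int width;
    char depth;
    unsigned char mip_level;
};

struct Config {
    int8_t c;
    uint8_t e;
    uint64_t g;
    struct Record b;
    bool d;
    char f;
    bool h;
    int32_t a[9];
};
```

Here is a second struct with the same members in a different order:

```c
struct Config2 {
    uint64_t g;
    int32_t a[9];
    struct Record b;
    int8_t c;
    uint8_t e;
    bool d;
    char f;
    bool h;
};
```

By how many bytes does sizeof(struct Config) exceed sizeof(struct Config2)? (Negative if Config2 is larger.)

8

Record: height at 0 (size 4, align 4) → ends 4; width at 4 (size 4, align 4) → ends 8; depth at 8 (size 1, align 1) → ends 9; mip_level at 9 (size 1, align 1) → ends 10; tail pad 2 to reach multiple of 4; total 12 bytes, alignment 4
c at 0 (size 1, align 1) → ends 1
e at 1 (size 1, align 1) → ends 2
pad 6 to align 8 for g
g at 8 (size 8, align 8) → ends 16
b at 16 (size 12, align 4) → ends 28
d at 28 (size 1, align 1) → ends 29
f at 29 (size 1, align 1) → ends 30
h at 30 (size 1, align 1) → ends 31
pad 1 to align 4 for a
a at 32 (size 36, align 4) → ends 68
tail pad 4 to reach multiple of 8
total 72 bytes, alignment 8
— Config2 —
g at 0 (size 8, align 8) → ends 8
a at 8 (size 36, align 4) → ends 44
b at 44 (size 12, align 4) → ends 56
c at 56 (size 1, align 1) → ends 57
e at 57 (size 1, align 1) → ends 58
d at 58 (size 1, align 1) → ends 59
f at 59 (size 1, align 1) → ends 60
h at 60 (size 1, align 1) → ends 61
tail pad 3 to reach multiple of 8
total 64 bytes, alignment 8
72 − 64 = 8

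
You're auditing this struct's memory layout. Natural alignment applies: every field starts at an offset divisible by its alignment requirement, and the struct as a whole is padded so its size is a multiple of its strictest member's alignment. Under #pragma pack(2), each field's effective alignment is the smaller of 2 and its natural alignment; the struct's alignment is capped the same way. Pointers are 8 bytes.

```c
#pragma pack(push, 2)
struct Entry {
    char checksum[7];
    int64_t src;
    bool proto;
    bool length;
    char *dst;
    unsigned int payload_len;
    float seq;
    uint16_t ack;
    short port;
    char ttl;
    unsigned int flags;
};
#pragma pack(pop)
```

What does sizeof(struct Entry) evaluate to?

44 bytes

0..7  checksum  (7B, 1-aligned)
7..8  -- padding (1B)
8..16  src  (8B, 2-aligned)
16..17  proto  (1B, 1-aligned)
17..18  length  (1B, 1-aligned)
18..26  dst  (8B, 2-aligned)
26..30  payload_len  (4B, 2-aligned)
30..34  seq  (4B, 2-aligned)
34..36  ack  (2B, 2-aligned)
36..38  port  (2B, 2-aligned)
38..39  ttl  (1B, 1-aligned)
39..40  -- padding (1B)
40..44  flags  (4B, 2-aligned)
sizeof = 44, alignof = 2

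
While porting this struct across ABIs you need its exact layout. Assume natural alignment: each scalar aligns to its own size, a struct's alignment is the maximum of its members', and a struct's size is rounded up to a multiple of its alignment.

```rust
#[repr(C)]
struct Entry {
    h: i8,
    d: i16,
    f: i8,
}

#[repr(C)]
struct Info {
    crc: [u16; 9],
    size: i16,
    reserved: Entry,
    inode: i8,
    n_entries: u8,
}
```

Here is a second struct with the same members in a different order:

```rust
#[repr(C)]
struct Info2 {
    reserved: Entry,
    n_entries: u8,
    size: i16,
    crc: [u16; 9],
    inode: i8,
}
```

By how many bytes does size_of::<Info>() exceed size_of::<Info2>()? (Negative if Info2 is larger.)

Entry: @0: h [1B, align 1] → 1; +1 pad (align 2); @2: d [2B, align 2] → 4; @4: f [1B, align 1] → 5; +1 tail pad (align 2); size 6, align 2
@0: crc [18B, align 2] → 18
@18: size [2B, align 2] → 20
@20: reserved [6B, align 2] → 26
@26: inode [1B, align 1] → 27
@27: n_entries [1B, align 1] → 28
size 28, align 2
— Info2 —
@0: reserved [6B, align 2] → 6
@6: n_entries [1B, align 1] → 7
+1 pad (align 2)
@8: size [2B, align 2] → 10
@10: crc [18B, align 2] → 28
@28: inode [1B, align 1] → 29
+1 tail pad (align 2)
size 30, align 2
28 − 30 = -2

-2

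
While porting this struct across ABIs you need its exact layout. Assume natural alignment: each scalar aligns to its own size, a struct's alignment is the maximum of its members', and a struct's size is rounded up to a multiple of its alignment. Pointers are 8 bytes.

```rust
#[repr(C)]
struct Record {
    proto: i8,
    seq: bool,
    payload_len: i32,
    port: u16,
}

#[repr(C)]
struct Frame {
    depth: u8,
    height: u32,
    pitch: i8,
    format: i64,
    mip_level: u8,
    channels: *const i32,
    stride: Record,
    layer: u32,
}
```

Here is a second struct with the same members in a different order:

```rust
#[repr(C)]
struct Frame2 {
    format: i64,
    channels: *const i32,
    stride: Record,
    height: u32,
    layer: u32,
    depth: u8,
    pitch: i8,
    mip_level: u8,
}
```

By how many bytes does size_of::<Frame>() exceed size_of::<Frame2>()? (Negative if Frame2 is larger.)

Record: 0..1  proto  (1B, 1-aligned); 1..2  seq  (1B, 1-aligned); 2..4  -- padding (2B); 4..8  payload_len  (4B, 4-aligned); 8..10  port  (2B, 2-aligned); 10..12  -- tail padding (2B); sizeof = 12, alignof = 4
0..1  depth  (1B, 1-aligned)
1..4  -- padding (3B)
4..8  height  (4B, 4-aligned)
8..9  pitch  (1B, 1-aligned)
9..16  -- padding (7B)
16..24  format  (8B, 8-aligned)
24..25  mip_level  (1B, 1-aligned)
25..32  -- padding (7B)
32..40  channels  (8B, 8-aligned)
40..52  stride  (12B, 4-aligned)
52..56  layer  (4B, 4-aligned)
sizeof = 56, alignof = 8
— Frame2 —
0..8  format  (8B, 8-aligned)
8..16  channels  (8B, 8-aligned)
16..28  stride  (12B, 4-aligned)
28..32  height  (4B, 4-aligned)
32..36  layer  (4B, 4-aligned)
36..37  depth  (1B, 1-aligned)
37..38  pitch  (1B, 1-aligned)
38..39  mip_level  (1B, 1-aligned)
39..40  -- tail padding (1B)
sizeof = 40, alignof = 8
56 − 40 = 16

16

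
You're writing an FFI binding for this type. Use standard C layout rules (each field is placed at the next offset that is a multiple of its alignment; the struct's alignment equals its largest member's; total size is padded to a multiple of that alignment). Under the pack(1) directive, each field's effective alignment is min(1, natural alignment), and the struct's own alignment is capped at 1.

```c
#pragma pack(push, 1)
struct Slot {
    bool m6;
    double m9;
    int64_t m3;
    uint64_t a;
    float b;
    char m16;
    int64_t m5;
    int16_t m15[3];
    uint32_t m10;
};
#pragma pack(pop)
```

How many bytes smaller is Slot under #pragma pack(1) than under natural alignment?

natural layout:
  @0: m6 [1B, align 1] → 1
  +7 pad (align 8)
  @8: m9 [8B, align 8] → 16
  @16: m3 [8B, align 8] → 24
  @24: a [8B, align 8] → 32
  @32: b [4B, align 4] → 36
  @36: m16 [1B, align 1] → 37
  +3 pad (align 8)
  @40: m5 [8B, align 8] → 48
  @48: m15 [6B, align 2] → 54
  +2 pad (align 4)
  @56: m10 [4B, align 4] → 60
  +4 tail pad (align 8)
  size 64, align 8
packed(1) layout:
  @0: m6 [1B, align 1] → 1
  @1: m9 [8B, align 1] → 9
  @9: m3 [8B, align 1] → 17
  @17: a [8B, align 1] → 25
  @25: b [4B, align 1] → 29
  @29: m16 [1B, align 1] → 30
  @30: m5 [8B, align 1] → 38
  @38: m15 [6B, align 1] → 44
  @44: m10 [4B, align 1] → 48
  size 48, align 1
64 − 48 = 16

16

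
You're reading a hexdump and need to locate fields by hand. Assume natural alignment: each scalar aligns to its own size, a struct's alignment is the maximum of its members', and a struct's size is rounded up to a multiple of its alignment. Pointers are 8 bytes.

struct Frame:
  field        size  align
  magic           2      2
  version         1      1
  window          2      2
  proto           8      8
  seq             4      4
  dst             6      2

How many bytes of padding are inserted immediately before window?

0..2  magic  (2B, 2-aligned)
2..3  version  (1B, 1-aligned)
3..4  -- padding (1B)
4..6  window  (2B, 2-aligned)

1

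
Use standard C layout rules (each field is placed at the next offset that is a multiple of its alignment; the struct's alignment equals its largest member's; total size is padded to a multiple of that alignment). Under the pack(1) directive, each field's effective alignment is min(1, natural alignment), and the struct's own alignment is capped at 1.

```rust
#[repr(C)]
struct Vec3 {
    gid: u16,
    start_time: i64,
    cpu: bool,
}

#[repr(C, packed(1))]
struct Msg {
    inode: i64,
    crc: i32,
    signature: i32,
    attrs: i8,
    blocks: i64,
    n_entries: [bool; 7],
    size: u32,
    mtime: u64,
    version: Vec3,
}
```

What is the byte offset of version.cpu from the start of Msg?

Vec3: gid at 0 (size 2, align 2) → ends 2; pad 6 to align 8 for start_time; start_time at 8 (size 8, align 8) → ends 16; cpu at 16 (size 1, align 1) → ends 17; tail pad 7 to reach multiple of 8; total 24 bytes, alignment 8
inode at 0 (size 8, align 1) → ends 8
crc at 8 (size 4, align 1) → ends 12
signature at 12 (size 4, align 1) → ends 16
attrs at 16 (size 1, align 1) → ends 17
blocks at 17 (size 8, align 1) → ends 25
n_entries at 25 (size 7, align 1) → ends 32
size at 32 (size 4, align 1) → ends 36
mtime at 36 (size 8, align 1) → ends 44
version at 44 (size 24, align 1) → ends 68
within Vec3: cpu at 16
44 + 16 = 60

60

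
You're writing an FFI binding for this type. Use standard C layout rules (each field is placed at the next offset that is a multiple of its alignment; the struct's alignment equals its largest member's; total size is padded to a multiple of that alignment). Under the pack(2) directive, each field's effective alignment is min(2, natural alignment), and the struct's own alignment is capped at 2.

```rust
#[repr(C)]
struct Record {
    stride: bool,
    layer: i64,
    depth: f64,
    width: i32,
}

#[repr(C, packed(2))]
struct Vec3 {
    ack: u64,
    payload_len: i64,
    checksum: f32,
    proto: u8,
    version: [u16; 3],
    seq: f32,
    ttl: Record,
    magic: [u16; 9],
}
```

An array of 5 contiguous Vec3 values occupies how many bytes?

Record: 0..1  stride  (1B, 1-aligned); 1..8  -- padding (7B); 8..16  layer  (8B, 8-aligned); 16..24  depth  (8B, 8-aligned); 24..28  width  (4B, 4-aligned); 28..32  -- tail padding (4B); sizeof = 32, alignof = 8
0..8  ack  (8B, 2-aligned)
8..16  payload_len  (8B, 2-aligned)
16..20  checksum  (4B, 2-aligned)
20..21  proto  (1B, 1-aligned)
21..22  -- padding (1B)
22..28  version  (6B, 2-aligned)
28..32  seq  (4B, 2-aligned)
32..64  ttl  (32B, 2-aligned)
64..82  magic  (18B, 2-aligned)
sizeof = 82, alignof = 2
array of 5: 5 × 82 = 410

410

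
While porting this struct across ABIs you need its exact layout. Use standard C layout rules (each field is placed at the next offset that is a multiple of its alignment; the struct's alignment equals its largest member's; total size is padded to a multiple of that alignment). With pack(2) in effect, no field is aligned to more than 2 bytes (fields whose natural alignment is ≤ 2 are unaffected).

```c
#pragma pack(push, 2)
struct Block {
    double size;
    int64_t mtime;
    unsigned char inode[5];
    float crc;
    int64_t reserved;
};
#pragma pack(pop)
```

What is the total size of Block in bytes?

0..8  size  (8B, 2-aligned)
8..16  mtime  (8B, 2-aligned)
16..21  inode  (5B, 1-aligned)
21..22  -- padding (1B)
22..26  crc  (4B, 2-aligned)
26..34  reserved  (8B, 2-aligned)
sizeof = 34, alignof = 2

34 bytes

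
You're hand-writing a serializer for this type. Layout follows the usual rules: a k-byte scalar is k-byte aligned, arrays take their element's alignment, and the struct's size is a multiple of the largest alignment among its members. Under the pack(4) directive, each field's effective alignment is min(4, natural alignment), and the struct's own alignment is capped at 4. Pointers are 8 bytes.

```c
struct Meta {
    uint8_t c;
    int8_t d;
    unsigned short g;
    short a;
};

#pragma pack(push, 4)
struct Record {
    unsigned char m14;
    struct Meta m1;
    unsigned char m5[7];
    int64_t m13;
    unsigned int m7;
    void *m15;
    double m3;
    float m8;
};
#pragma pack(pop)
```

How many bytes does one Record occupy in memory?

48 bytes

Meta: @0: c [1B, align 1] → 1; @1: d [1B, align 1] → 2; @2: g [2B, align 2] → 4; @4: a [2B, align 2] → 6; size 6, align 2
@0: m14 [1B, align 1] → 1
+1 pad (align 2)
@2: m1 [6B, align 2] → 8
@8: m5 [7B, align 1] → 15
+1 pad (align 4)
@16: m13 [8B, align 4] → 24
@24: m7 [4B, align 4] → 28
@28: m15 [8B, align 4] → 36
@36: m3 [8B, align 4] → 44
@44: m8 [4B, align 4] → 48
size 48, align 4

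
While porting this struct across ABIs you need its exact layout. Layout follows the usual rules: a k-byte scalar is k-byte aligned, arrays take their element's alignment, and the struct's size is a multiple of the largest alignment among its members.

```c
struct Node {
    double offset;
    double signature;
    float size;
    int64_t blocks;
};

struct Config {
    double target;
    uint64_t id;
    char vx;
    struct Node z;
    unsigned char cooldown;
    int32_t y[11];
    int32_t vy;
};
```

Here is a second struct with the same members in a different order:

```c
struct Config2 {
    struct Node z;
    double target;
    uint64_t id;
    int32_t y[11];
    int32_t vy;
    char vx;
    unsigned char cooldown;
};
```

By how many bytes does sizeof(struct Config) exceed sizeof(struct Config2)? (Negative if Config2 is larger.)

Node: offset at 0 (size 8, align 8) → ends 8; signature at 8 (size 8, align 8) → ends 16; size at 16 (size 4, align 4) → ends 20; pad 4 to align 8 for blocks; blocks at 24 (size 8, align 8) → ends 32; total 32 bytes, alignment 8
target at 0 (size 8, align 8) → ends 8
id at 8 (size 8, align 8) → ends 16
vx at 16 (size 1, align 1) → ends 17
pad 7 to align 8 for z
z at 24 (size 32, align 8) → ends 56
cooldown at 56 (size 1, align 1) → ends 57
pad 3 to align 4 for y
y at 60 (size 44, align 4) → ends 104
vy at 104 (size 4, align 4) → ends 108
tail pad 4 to reach multiple of 8
total 112 bytes, alignment 8
— Config2 —
z at 0 (size 32, align 8) → ends 32
target at 32 (size 8, align 8) → ends 40
id at 40 (size 8, align 8) → ends 48
y at 48 (size 44, align 4) → ends 92
vy at 92 (size 4, align 4) → ends 96
vx at 96 (size 1, align 1) → ends 97
cooldown at 97 (size 1, align 1) → ends 98
tail pad 6 to reach multiple of 8
total 104 bytes, alignment 8
112 − 104 = 8

8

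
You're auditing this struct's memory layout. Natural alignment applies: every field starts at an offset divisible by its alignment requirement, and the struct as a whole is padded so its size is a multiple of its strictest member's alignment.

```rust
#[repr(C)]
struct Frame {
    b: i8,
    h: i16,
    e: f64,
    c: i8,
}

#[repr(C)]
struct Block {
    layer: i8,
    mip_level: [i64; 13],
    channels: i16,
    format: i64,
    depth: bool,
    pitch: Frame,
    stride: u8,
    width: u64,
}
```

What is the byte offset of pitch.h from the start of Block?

Frame: @0: b [1B, align 1] → 1; +1 pad (align 2); @2: h [2B, align 2] → 4; +4 pad (align 8); @8: e [8B, align 8] → 16; @16: c [1B, align 1] → 17; +7 tail pad (align 8); size 24, align 8
@0: layer [1B, align 1] → 1
+7 pad (align 8)
@8: mip_level [104B, align 8] → 112
@112: channels [2B, align 2] → 114
+6 pad (align 8)
@120: format [8B, align 8] → 128
@128: depth [1B, align 1] → 129
+7 pad (align 8)
@136: pitch [24B, align 8] → 160
within Frame: h at 2
136 + 2 = 138

138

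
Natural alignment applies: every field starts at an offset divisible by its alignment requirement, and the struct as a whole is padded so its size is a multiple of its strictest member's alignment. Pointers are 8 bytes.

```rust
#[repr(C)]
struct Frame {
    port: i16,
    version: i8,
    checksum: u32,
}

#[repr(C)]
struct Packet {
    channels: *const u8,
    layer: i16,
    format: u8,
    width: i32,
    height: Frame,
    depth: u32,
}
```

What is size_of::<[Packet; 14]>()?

Frame: port at 0 (size 2, align 2) → ends 2; version at 2 (size 1, align 1) → ends 3; pad 1 to align 4 for checksum; checksum at 4 (size 4, align 4) → ends 8; total 8 bytes, alignment 4
channels at 0 (size 8, align 8) → ends 8
layer at 8 (size 2, align 2) → ends 10
format at 10 (size 1, align 1) → ends 11
pad 1 to align 4 for width
width at 12 (size 4, align 4) → ends 16
height at 16 (size 8, align 4) → ends 24
depth at 24 (size 4, align 4) → ends 28
tail pad 4 to reach multiple of 8
total 32 bytes, alignment 8
array of 14: 14 × 32 = 448

448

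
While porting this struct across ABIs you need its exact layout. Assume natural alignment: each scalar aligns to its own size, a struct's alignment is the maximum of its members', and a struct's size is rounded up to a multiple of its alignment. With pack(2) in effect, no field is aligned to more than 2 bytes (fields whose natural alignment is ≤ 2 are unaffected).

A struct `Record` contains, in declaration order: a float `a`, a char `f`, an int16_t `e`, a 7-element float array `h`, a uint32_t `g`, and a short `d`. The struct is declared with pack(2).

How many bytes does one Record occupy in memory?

42

a at 0 (size 4, align 2) → ends 4
f at 4 (size 1, align 1) → ends 5
pad 1 to align 2 for e
e at 6 (size 2, align 2) → ends 8
h at 8 (size 28, align 2) → ends 36
g at 36 (size 4, align 2) → ends 40
d at 40 (size 2, align 2) → ends 42
total 42 bytes, alignment 2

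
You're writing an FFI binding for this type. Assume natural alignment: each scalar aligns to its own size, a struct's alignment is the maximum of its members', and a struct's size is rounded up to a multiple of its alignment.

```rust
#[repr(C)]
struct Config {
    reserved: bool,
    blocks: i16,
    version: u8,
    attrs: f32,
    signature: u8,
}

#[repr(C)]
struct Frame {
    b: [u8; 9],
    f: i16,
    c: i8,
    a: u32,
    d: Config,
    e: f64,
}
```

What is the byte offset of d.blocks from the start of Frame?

22

Config: 0..1  reserved  (1B, 1-aligned); 1..2  -- padding (1B); 2..4  blocks  (2B, 2-aligned); 4..5  version  (1B, 1-aligned); 5..8  -- padding (3B); 8..12  attrs  (4B, 4-aligned); 12..13  signature  (1B, 1-aligned); 13..16  -- tail padding (3B); sizeof = 16, alignof = 4
0..9  b  (9B, 1-aligned)
9..10  -- padding (1B)
10..12  f  (2B, 2-aligned)
12..13  c  (1B, 1-aligned)
13..16  -- padding (3B)
16..20  a  (4B, 4-aligned)
20..36  d  (16B, 4-aligned)
within Config: blocks at 2
20 + 2 = 22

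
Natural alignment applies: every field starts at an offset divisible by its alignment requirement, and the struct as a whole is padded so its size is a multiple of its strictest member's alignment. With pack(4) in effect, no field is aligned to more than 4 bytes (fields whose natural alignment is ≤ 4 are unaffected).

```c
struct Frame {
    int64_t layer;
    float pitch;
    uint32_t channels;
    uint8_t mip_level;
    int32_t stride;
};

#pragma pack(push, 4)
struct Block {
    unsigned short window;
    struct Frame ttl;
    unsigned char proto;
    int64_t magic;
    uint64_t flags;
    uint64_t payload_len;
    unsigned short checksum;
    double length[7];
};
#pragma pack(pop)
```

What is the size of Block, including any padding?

Frame: @0: layer [8B, align 8] → 8; @8: pitch [4B, align 4] → 12; @12: channels [4B, align 4] → 16; @16: mip_level [1B, align 1] → 17; +3 pad (align 4); @20: stride [4B, align 4] → 24; size 24, align 8
@0: window [2B, align 2] → 2
+2 pad (align 4)
@4: ttl [24B, align 4] → 28
@28: proto [1B, align 1] → 29
+3 pad (align 4)
@32: magic [8B, align 4] → 40
@40: flags [8B, align 4] → 48
@48: payload_len [8B, align 4] → 56
@56: checksum [2B, align 2] → 58
+2 pad (align 4)
@60: length [56B, align 4] → 116
size 116, align 4

116 bytes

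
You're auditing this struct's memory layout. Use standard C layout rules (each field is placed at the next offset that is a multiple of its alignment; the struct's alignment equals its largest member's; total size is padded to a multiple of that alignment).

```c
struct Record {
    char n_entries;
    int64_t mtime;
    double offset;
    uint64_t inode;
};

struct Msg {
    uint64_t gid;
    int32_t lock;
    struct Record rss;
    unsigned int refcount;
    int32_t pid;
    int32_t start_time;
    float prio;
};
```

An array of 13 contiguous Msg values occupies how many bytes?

832

Record: n_entries at 0 (size 1, align 1) → ends 1; pad 7 to align 8 for mtime; mtime at 8 (size 8, align 8) → ends 16; offset at 16 (size 8, align 8) → ends 24; inode at 24 (size 8, align 8) → ends 32; total 32 bytes, alignment 8
gid at 0 (size 8, align 8) → ends 8
lock at 8 (size 4, align 4) → ends 12
pad 4 to align 8 for rss
rss at 16 (size 32, align 8) → ends 48
refcount at 48 (size 4, align 4) → ends 52
pid at 52 (size 4, align 4) → ends 56
start_time at 56 (size 4, align 4) → ends 60
prio at 60 (size 4, align 4) → ends 64
total 64 bytes, alignment 8
array of 13: 13 × 64 = 832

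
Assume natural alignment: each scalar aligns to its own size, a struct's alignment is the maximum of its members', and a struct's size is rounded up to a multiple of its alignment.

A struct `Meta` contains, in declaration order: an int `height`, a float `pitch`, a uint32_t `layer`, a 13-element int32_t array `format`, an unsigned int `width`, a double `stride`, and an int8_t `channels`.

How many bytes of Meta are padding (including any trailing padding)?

height at 0 (size 4, align 4) → ends 4
pitch at 4 (size 4, align 4) → ends 8
layer at 8 (size 4, align 4) → ends 12
format at 12 (size 52, align 4) → ends 64
width at 64 (size 4, align 4) → ends 68
pad 4 to align 8 for stride
stride at 72 (size 8, align 8) → ends 80
channels at 80 (size 1, align 1) → ends 81
tail pad 7 to reach multiple of 8
total 88 bytes, alignment 8
data bytes 77, size 88 → padding 11

11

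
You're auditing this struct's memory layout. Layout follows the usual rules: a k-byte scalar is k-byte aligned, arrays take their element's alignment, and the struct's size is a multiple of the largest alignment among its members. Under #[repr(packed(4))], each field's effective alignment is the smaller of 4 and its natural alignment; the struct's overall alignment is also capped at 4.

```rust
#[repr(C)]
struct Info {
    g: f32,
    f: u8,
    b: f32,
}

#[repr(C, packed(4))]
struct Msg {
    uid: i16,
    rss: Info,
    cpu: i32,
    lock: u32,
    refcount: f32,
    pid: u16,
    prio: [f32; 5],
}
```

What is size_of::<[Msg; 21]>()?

1092

Info: 0..4  g  (4B, 4-aligned); 4..5  f  (1B, 1-aligned); 5..8  -- padding (3B); 8..12  b  (4B, 4-aligned); sizeof = 12, alignof = 4
0..2  uid  (2B, 2-aligned)
2..4  -- padding (2B)
4..16  rss  (12B, 4-aligned)
16..20  cpu  (4B, 4-aligned)
20..24  lock  (4B, 4-aligned)
24..28  refcount  (4B, 4-aligned)
28..30  pid  (2B, 2-aligned)
30..32  -- padding (2B)
32..52  prio  (20B, 4-aligned)
sizeof = 52, alignof = 4
array of 21: 21 × 52 = 1092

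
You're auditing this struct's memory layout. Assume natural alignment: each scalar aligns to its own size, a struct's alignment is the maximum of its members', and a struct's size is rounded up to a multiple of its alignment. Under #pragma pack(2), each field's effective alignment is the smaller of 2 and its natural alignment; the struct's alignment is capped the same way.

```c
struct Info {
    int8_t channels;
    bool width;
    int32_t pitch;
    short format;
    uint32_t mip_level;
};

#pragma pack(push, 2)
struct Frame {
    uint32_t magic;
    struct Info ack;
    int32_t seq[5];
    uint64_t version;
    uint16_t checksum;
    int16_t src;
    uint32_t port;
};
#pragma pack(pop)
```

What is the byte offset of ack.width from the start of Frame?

5

Info: 0..1  channels  (1B, 1-aligned); 1..2  width  (1B, 1-aligned); 2..4  -- padding (2B); 4..8  pitch  (4B, 4-aligned); 8..10  format  (2B, 2-aligned); 10..12  -- padding (2B); 12..16  mip_level  (4B, 4-aligned); sizeof = 16, alignof = 4
0..4  magic  (4B, 2-aligned)
4..20  ack  (16B, 2-aligned)
within Info: width at 1
4 + 1 = 5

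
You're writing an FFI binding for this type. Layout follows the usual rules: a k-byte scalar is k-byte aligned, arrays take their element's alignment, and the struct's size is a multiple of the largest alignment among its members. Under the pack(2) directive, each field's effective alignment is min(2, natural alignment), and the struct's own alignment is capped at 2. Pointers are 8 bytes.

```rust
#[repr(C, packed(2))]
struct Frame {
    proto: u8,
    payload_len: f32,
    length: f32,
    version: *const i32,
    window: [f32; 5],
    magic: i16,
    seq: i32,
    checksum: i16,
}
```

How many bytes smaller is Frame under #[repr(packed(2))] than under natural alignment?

natural layout:
  proto at 0 (size 1, align 1) → ends 1
  pad 3 to align 4 for payload_len
  payload_len at 4 (size 4, align 4) → ends 8
  length at 8 (size 4, align 4) → ends 12
  pad 4 to align 8 for version
  version at 16 (size 8, align 8) → ends 24
  window at 24 (size 20, align 4) → ends 44
  magic at 44 (size 2, align 2) → ends 46
  pad 2 to align 4 for seq
  seq at 48 (size 4, align 4) → ends 52
  checksum at 52 (size 2, align 2) → ends 54
  tail pad 2 to reach multiple of 8
  total 56 bytes, alignment 8
packed(2) layout:
  proto at 0 (size 1, align 1) → ends 1
  pad 1 to align 2 for payload_len
  payload_len at 2 (size 4, align 2) → ends 6
  length at 6 (size 4, align 2) → ends 10
  version at 10 (size 8, align 2) → ends 18
  window at 18 (size 20, align 2) → ends 38
  magic at 38 (size 2, align 2) → ends 40
  seq at 40 (size 4, align 2) → ends 44
  checksum at 44 (size 2, align 2) → ends 46
  total 46 bytes, alignment 2
56 − 46 = 10

10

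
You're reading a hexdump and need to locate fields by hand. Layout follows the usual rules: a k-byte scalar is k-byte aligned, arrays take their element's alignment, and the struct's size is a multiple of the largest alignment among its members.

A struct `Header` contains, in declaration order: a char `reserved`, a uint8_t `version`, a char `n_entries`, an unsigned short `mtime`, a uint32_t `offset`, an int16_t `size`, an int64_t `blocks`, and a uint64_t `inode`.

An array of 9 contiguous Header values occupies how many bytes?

0..1  reserved  (1B, 1-aligned)
1..2  version  (1B, 1-aligned)
2..3  n_entries  (1B, 1-aligned)
3..4  -- padding (1B)
4..6  mtime  (2B, 2-aligned)
6..8  -- padding (2B)
8..12  offset  (4B, 4-aligned)
12..14  size  (2B, 2-aligned)
14..16  -- padding (2B)
16..24  blocks  (8B, 8-aligned)
24..32  inode  (8B, 8-aligned)
sizeof = 32, alignof = 8
array of 9: 9 × 32 = 288

288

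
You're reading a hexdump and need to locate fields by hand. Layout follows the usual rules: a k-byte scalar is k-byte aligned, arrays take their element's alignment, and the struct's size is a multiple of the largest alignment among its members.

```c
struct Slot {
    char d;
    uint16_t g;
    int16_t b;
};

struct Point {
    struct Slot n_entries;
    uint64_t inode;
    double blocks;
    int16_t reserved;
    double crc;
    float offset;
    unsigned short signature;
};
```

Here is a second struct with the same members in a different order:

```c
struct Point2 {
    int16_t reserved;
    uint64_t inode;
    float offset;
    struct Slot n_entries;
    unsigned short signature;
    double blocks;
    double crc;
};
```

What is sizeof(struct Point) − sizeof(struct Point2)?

0

Slot: 0..1  d  (1B, 1-aligned); 1..2  -- padding (1B); 2..4  g  (2B, 2-aligned); 4..6  b  (2B, 2-aligned); sizeof = 6, alignof = 2
0..6  n_entries  (6B, 2-aligned)
6..8  -- padding (2B)
8..16  inode  (8B, 8-aligned)
16..24  blocks  (8B, 8-aligned)
24..26  reserved  (2B, 2-aligned)
26..32  -- padding (6B)
32..40  crc  (8B, 8-aligned)
40..44  offset  (4B, 4-aligned)
44..46  signature  (2B, 2-aligned)
46..48  -- tail padding (2B)
sizeof = 48, alignof = 8
— Point2 —
0..2  reserved  (2B, 2-aligned)
2..8  -- padding (6B)
8..16  inode  (8B, 8-aligned)
16..20  offset  (4B, 4-aligned)
20..26  n_entries  (6B, 2-aligned)
26..28  signature  (2B, 2-aligned)
28..32  -- padding (4B)
32..40  blocks  (8B, 8-aligned)
40..48  crc  (8B, 8-aligned)
sizeof = 48, alignof = 8
48 − 48 = 0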